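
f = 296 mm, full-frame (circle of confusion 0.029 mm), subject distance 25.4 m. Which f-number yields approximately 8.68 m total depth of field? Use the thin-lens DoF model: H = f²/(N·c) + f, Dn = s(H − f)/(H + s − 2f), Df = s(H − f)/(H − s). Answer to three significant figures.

Write h = H − f = f²/(N·c). The thin-lens limits are Dn = s·h/(h + (s−f)) and Df = s·h/(h − (s−f)), so DoF = Df − Dn = 2·s·(s−f)·h / (h² − (s−f)²).
That is a quadratic in h: DoF·h² − 2·s·(s−f)·h − DoF·(s−f)² = 0 ⇒ h = (s−f)·(s + √(s² + DoF²)) / DoF = 25104 × (25400 + √(25400² + 8680²)) / 8680 = 25104 × (25400 + 26842.2) / 8680 ≈ 151093 mm.
Then N = f²/(c·h) = 296² / (0.029 × 151093) = 87616 / 4381.7 ≈ 20.

f/20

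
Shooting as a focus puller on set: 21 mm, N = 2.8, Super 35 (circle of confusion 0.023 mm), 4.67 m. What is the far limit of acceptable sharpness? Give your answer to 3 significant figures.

Hyperfocal distance H = f²/(N·c) + f = 21²/(2.8 × 0.023) + 21 = 441/0.0644 + 21 ≈ 6868.8 mm ≈ 6.869 m.
Far limit Df = s·(H − f)/(H − s) = 4670 × (6868.8 − 21) / (6868.8 − 4670) = 4670 × 6847.8 / 2198.8 ≈ 14544 mm ≈ 14.5 m.

14.5 m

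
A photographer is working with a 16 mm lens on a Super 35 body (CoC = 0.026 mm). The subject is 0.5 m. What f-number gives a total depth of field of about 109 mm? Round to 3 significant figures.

f/2.19

Write h = H − f = f²/(N·c). The thin-lens limits are Dn = s·h/(h + (s−f)) and Df = s·h/(h − (s−f)), so DoF = Df − Dn = 2·s·(s−f)·h / (h² − (s−f)²).
That is a quadratic in h: DoF·h² − 2·s·(s−f)·h − DoF·(s−f)² = 0 ⇒ h = (s−f)·(s + √(s² + DoF²)) / DoF = 484 × (500 + √(500² + 109²)) / 109 = 484 × (500 + 511.743) / 109 ≈ 4492.5 mm.
Then N = f²/(c·h) = 16² / (0.026 × 4492.5) = 256 / 116.81 ≈ 2.19.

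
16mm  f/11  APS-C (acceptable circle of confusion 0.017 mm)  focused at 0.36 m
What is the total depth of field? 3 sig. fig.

193 mm

Hyperfocal distance H = f²/(N·c) + f = 16²/(11 × 0.017) + 16 = 256/0.187 + 16 ≈ 1385.0 mm ≈ 1.385 m.
Near limit Dn = s·(H − f)/(H + s − 2f) = 360 × (1385.0 − 16) / (1385.0 + 360 − 2 × 16) = 360 × 1369.0 / 1713.0 ≈ 287.71 mm.
Far limit Df = s·(H − f)/(H − s) = 360 × (1385.0 − 16) / (1385.0 − 360) = 360 × 1369.0 / 1025.0 ≈ 480.82 mm.
Depth of field = Df − Dn = 480.82 − 287.71 ≈ 193.11 mm.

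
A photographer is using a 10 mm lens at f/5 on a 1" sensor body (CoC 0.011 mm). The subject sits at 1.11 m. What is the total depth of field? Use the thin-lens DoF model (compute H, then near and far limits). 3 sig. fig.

2.12 m

Hyperfocal distance H = f²/(N·c) + f = 10²/(5 × 0.011) + 10 = 100/0.055 + 10 ≈ 1828.2 mm ≈ 1.828 m.
Near limit Dn = s·(H − f)/(H + s − 2f) = 1110 × (1828.2 − 10) / (1828.2 + 1110 − 2 × 10) = 1110 × 1818.2 / 2918.2 ≈ 691.6 mm.
Far limit Df = s·(H − f)/(H − s) = 1110 × (1828.2 − 10) / (1828.2 − 1110) = 1110 × 1818.2 / 718.2 ≈ 2810.1 mm.
Depth of field = Df − Dn = 2810.1 − 691.6 ≈ 2118.5 mm ≈ 2.12 m.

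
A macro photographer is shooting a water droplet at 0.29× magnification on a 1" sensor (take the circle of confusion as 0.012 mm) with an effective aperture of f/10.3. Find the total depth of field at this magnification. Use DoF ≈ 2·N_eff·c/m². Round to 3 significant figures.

At magnification m, DoF ≈ 2·N_eff·c/m² = 2 × 10.3 × 0.012 / 0.29² = 0.2472 / 0.0841 ≈ 2.94 mm.

2.94 mm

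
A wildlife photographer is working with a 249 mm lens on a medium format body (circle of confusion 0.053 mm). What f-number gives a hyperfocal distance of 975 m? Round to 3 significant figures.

f/1.20

Rearrange H = f²/(N·c) + f for N: N = f² / ((H − f)·c).
N = 249² / ((975000 − 249) × 0.053) = 62001 / 51662 ≈ 1.20.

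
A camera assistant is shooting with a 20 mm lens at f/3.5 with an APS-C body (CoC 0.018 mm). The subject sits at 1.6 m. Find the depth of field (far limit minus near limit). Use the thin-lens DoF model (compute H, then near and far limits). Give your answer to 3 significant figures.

Hyperfocal distance H = f²/(N·c) + f = 20²/(3.5 × 0.018) + 20 = 400/0.063 + 20 ≈ 6369.2 mm ≈ 6.369 m.
Near limit Dn = s·(H − f)/(H + s − 2f) = 1600 × (6369.2 − 20) / (6369.2 + 1600 − 2 × 20) = 1600 × 6349.2 / 7929.2 ≈ 1281.18 mm.
Far limit Df = s·(H − f)/(H − s) = 1600 × (6369.2 − 20) / (6369.2 − 1600) = 1600 × 6349.2 / 4769.2 ≈ 2130.07 mm.
Depth of field = Df − Dn = 2130.07 − 1281.18 ≈ 848.89 mm ≈ 0.849 m.

0.849 m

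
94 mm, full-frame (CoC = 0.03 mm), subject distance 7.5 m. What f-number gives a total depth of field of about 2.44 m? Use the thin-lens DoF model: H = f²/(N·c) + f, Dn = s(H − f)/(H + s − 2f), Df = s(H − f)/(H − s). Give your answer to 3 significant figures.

Write h = H − f = f²/(N·c). The thin-lens limits are Dn = s·h/(h + (s−f)) and Df = s·h/(h − (s−f)), so DoF = Df − Dn = 2·s·(s−f)·h / (h² − (s−f)²).
That is a quadratic in h: DoF·h² − 2·s·(s−f)·h − DoF·(s−f)² = 0 ⇒ h = (s−f)·(s + √(s² + DoF²)) / DoF = 7406 × (7500 + √(7500² + 2440²)) / 2440 = 7406 × (7500 + 7886.93) / 2440 ≈ 46703 mm.
Then N = f²/(c·h) = 94² / (0.03 × 46703) = 8836 / 1401.1 ≈ 6.31.

f/6.31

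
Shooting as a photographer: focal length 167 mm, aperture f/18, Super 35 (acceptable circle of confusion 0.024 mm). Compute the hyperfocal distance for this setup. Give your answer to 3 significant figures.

Hyperfocal distance H = f²/(N·c) + f = 167²/(18 × 0.024) + 167 = 27889/0.432 + 167 ≈ 64724.9 mm ≈ 64.7 m.

64.7 m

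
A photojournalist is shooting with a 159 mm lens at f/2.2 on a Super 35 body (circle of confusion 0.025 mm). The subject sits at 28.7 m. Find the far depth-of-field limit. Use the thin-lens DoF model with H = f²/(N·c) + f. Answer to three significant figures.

Hyperfocal distance H = f²/(N·c) + f = 159²/(2.2 × 0.025) + 159 = 25281/0.055 + 159 ≈ 459813.5 mm ≈ 459.8 m.
Far limit Df = s·(H − f)/(H − s) = 28700 × (459813.5 − 159) / (459813.5 − 28700) = 28700 × 459654.5 / 431113.5 ≈ 30600 mm ≈ 30.6 m.

30.6 m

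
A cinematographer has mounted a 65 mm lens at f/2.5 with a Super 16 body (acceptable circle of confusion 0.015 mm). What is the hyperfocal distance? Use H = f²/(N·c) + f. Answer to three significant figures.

113 m

Hyperfocal distance H = f²/(N·c) + f = 65²/(2.5 × 0.015) + 65 = 4225/0.0375 + 65 ≈ 112731.7 mm ≈ 113 m.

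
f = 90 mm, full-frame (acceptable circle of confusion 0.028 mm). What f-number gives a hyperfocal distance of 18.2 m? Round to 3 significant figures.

Rearrange H = f²/(N·c) + f for N: N = f² / ((H − f)·c).
N = 90² / ((18200 − 90) × 0.028) = 8100 / 507.1 ≈ 16.

f/16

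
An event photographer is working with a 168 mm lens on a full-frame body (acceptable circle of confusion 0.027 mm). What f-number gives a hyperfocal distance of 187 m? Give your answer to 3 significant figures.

f/5.60

Rearrange H = f²/(N·c) + f for N: N = f² / ((H − f)·c).
N = 168² / ((187000 − 168) × 0.027) = 28224 / 5044 ≈ 5.60.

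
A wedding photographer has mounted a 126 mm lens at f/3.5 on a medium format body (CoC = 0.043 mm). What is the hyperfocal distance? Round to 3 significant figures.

Hyperfocal distance H = f²/(N·c) + f = 126²/(3.5 × 0.043) + 126 = 15876/0.1505 + 126 ≈ 105614.4 mm ≈ 106 m.

106 m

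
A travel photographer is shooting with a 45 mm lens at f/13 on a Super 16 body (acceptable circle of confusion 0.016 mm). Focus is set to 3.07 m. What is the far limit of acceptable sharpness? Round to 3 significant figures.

4.45 m

Hyperfocal distance H = f²/(N·c) + f = 45²/(13 × 0.016) + 45 = 2025/0.208 + 45 ≈ 9780.6 mm ≈ 9.781 m.
Far limit Df = s·(H − f)/(H − s) = 3070 × (9780.6 − 45) / (9780.6 − 3070) = 3070 × 9735.6 / 6710.6 ≈ 4453.9 mm ≈ 4.45 m.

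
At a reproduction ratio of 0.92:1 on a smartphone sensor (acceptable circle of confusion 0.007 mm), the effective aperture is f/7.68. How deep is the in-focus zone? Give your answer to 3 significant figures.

At magnification m, DoF ≈ 2·N_eff·c/m² = 2 × 7.68 × 0.007 / 0.92² = 0.1075 / 0.8464 ≈ 0.127 mm.

0.127 mm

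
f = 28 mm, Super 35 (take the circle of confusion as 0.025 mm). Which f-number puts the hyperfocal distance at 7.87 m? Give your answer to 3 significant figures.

Rearrange H = f²/(N·c) + f for N: N = f² / ((H − f)·c).
N = 28² / ((7870 − 28) × 0.025) = 784 / 196.1 ≈ 4.

f/4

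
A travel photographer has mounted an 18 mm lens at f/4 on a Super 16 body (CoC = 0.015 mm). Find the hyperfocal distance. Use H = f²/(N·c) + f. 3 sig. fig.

5.42 m

Hyperfocal distance H = f²/(N·c) + f = 18²/(4 × 0.015) + 18 = 324/0.06 + 18 ≈ 5418.0 mm ≈ 5.42 m.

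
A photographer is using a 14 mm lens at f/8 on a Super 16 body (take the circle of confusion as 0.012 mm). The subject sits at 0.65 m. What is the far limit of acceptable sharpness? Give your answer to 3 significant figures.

Hyperfocal distance H = f²/(N·c) + f = 14²/(8 × 0.012) + 14 = 196/0.096 + 14 ≈ 2055.7 mm ≈ 2.056 m.
Far limit Df = s·(H − f)/(H − s) = 650 × (2055.7 − 14) / (2055.7 − 650) = 650 × 2041.7 / 1405.7 ≈ 944.10 mm ≈ 0.944 m.

0.944 m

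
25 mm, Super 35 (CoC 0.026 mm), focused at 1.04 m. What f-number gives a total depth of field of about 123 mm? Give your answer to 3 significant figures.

f/1.40

Write h = H − f = f²/(N·c). The thin-lens limits are Dn = s·h/(h + (s−f)) and Df = s·h/(h − (s−f)), so DoF = Df − Dn = 2·s·(s−f)·h / (h² − (s−f)²).
That is a quadratic in h: DoF·h² − 2·s·(s−f)·h − DoF·(s−f)² = 0 ⇒ h = (s−f)·(s + √(s² + DoF²)) / DoF = 1015 × (1040 + √(1040² + 123²)) / 123 = 1015 × (1040 + 1047.25) / 123 ≈ 17224 mm.
Then N = f²/(c·h) = 25² / (0.026 × 17224) = 625 / 447.83 ≈ 1.40.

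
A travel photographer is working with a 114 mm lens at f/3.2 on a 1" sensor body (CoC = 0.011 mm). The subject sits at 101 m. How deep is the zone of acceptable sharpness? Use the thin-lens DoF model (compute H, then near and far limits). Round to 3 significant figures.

Hyperfocal distance H = f²/(N·c) + f = 114²/(3.2 × 0.011) + 114 = 12996/0.0352 + 114 ≈ 369318.5 mm ≈ 369.3 m.
Near limit Dn = s·(H − f)/(H + s − 2f) = 101000 × (369318.5 − 114) / (369318.5 + 101000 − 2 × 114) = 101000 × 369204.5 / 470090.5 ≈ 79324 mm.
Far limit Df = s·(H − f)/(H − s) = 101000 × (369318.5 − 114) / (369318.5 − 101000) = 101000 × 369204.5 / 268318.5 ≈ 138975 mm.
Depth of field = Df − Dn = 138975 − 79324 ≈ 59651 mm ≈ 59.7 m.

59.7 m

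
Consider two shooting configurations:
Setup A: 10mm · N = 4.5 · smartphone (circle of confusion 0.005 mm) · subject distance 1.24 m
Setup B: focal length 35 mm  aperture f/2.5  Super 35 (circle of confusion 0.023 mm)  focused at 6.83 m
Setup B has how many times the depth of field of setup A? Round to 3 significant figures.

Setup A: H = 10²/(4.5×0.005) + 10 ≈ 4454.4 mm; DoF = Df − Dn = 1714.48 − 971.22 ≈ 743.26 mm.
Setup B: H = 35²/(2.5×0.023) + 35 ≈ 21339.3 mm; DoF = Df − Dn = 10028.6 − 5178.4 ≈ 4850.2 mm.
Ratio = 4850.2 / 743.26 ≈ 6.53.

6.53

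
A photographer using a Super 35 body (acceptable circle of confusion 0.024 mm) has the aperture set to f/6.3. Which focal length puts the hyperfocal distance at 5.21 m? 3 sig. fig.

28.0 mm

From H = f²/(N·c) + f, with f ≪ H: f ≈ √(H·N·c) = √(5210 × 6.3 × 0.024) = √787.75 ≈ 28.07 mm.
Exact: f² + N·c·f − N·c·H = 0 ⇒ f = (−N·c + √((N·c)² + 4·N·c·H))/2 = (−0.1512 + √3151.0)/2 ≈ 27.991 mm ≈ 28.0 mm.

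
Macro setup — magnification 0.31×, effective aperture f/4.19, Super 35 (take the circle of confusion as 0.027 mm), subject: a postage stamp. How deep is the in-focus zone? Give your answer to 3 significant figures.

2.35 mm

At magnification m, DoF ≈ 2·N_eff·c/m² = 2 × 4.19 × 0.027 / 0.31² = 0.2263 / 0.0961 ≈ 2.35 mm.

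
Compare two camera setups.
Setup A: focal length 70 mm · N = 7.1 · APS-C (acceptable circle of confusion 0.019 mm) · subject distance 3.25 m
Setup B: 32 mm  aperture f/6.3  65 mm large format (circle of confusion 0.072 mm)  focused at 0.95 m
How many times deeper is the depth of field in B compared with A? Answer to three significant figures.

1.61

Setup A: H = 70²/(7.1×0.019) + 70 ≈ 36393.2 mm; DoF = Df − Dn = 3561.83 − 2988.38 ≈ 573.45 mm.
Setup B: H = 32²/(6.3×0.072) + 32 ≈ 2289.5 mm; DoF = Df − Dn = 1601.07 − 675.37 ≈ 925.70 mm.
Ratio = 925.70 / 573.45 ≈ 1.61.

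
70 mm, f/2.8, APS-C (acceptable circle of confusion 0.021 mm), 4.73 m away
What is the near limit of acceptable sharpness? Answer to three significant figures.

4.48 m

Hyperfocal distance H = f²/(N·c) + f = 70²/(2.8 × 0.021) + 70 = 4900/0.0588 + 70 ≈ 83403.3 mm ≈ 83.40 m.
Near limit Dn = s·(H − f)/(H + s − 2f) = 4730 × (83403.3 − 70) / (83403.3 + 4730 − 2 × 70) = 4730 × 83333.3 / 87993.3 ≈ 4479.5 mm ≈ 4.48 m.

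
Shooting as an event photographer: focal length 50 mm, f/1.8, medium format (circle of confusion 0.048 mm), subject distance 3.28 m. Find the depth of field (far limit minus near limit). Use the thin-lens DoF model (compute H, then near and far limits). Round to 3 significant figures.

Hyperfocal distance H = f²/(N·c) + f = 50²/(1.8 × 0.048) + 50 = 2500/0.0864 + 50 ≈ 28985.2 mm ≈ 28.99 m.
Near limit Dn = s·(H − f)/(H + s − 2f) = 3280 × (28985.2 − 50) / (28985.2 + 3280 − 2 × 50) = 3280 × 28935.2 / 32165.2 ≈ 2950.63 mm.
Far limit Df = s·(H − f)/(H − s) = 3280 × (28985.2 − 50) / (28985.2 − 3280) = 3280 × 28935.2 / 25705.2 ≈ 3692.15 mm.
Depth of field = Df − Dn = 3692.15 − 2950.63 ≈ 741.52 mm ≈ 0.742 m.

0.742 m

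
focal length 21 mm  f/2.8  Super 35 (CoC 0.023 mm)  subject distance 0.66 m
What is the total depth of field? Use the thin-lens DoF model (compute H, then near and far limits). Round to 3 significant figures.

Hyperfocal distance H = f²/(N·c) + f = 21²/(2.8 × 0.023) + 21 = 441/0.0644 + 21 ≈ 6868.8 mm ≈ 6.869 m.
Near limit Dn = s·(H − f)/(H + s − 2f) = 660 × (6868.8 − 21) / (6868.8 + 660 − 2 × 21) = 660 × 6847.8 / 7486.8 ≈ 603.67 mm.
Far limit Df = s·(H − f)/(H − s) = 660 × (6868.8 − 21) / (6868.8 − 660) = 660 × 6847.8 / 6208.8 ≈ 727.93 mm.
Depth of field = Df − Dn = 727.93 − 603.67 ≈ 124.26 mm.

124 mm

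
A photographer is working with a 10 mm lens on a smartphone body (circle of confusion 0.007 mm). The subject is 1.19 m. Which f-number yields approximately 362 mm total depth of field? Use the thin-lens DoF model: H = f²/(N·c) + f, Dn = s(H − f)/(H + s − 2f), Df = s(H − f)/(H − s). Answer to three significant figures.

f/1.80

Write h = H − f = f²/(N·c). The thin-lens limits are Dn = s·h/(h + (s−f)) and Df = s·h/(h − (s−f)), so DoF = Df − Dn = 2·s·(s−f)·h / (h² − (s−f)²).
That is a quadratic in h: DoF·h² − 2·s·(s−f)·h − DoF·(s−f)² = 0 ⇒ h = (s−f)·(s + √(s² + DoF²)) / DoF = 1180 × (1190 + √(1190² + 362²)) / 362 = 1180 × (1190 + 1243.84) / 362 ≈ 7933.5 mm.
Then N = f²/(c·h) = 10² / (0.007 × 7933.5) = 100 / 55.535 ≈ 1.80.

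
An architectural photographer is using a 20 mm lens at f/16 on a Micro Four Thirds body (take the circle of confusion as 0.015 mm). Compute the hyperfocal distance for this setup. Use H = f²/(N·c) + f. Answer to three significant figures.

1.69 m

Hyperfocal distance H = f²/(N·c) + f = 20²/(16 × 0.015) + 20 = 400/0.24 + 20 ≈ 1686.7 mm ≈ 1.69 m.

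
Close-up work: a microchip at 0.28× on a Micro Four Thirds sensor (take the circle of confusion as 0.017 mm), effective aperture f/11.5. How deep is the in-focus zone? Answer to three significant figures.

4.99 mm

At magnification m, DoF ≈ 2·N_eff·c/m² = 2 × 11.5 × 0.017 / 0.28² = 0.391 / 0.0784 ≈ 4.99 mm.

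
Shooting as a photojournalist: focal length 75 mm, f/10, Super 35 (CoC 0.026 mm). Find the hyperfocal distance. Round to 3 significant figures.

Hyperfocal distance H = f²/(N·c) + f = 75²/(10 × 0.026) + 75 = 5625/0.26 + 75 ≈ 21709.6 mm ≈ 21.7 m.

21.7 m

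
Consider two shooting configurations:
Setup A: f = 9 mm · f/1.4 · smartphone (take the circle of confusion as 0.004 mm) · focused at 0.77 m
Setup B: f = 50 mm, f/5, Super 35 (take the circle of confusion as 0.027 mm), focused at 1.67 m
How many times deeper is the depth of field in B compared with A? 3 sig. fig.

Setup A: H = 9²/(1.4×0.004) + 9 ≈ 14473.3 mm; DoF = Df − Dn = 812.761 − 731.513 ≈ 81.248 mm.
Setup B: H = 50²/(5×0.027) + 50 ≈ 18568.5 mm; DoF = Df − Dn = 1830.10 − 1535.66 ≈ 294.44 mm.
Ratio = 294.44 / 81.248 ≈ 3.62.

3.62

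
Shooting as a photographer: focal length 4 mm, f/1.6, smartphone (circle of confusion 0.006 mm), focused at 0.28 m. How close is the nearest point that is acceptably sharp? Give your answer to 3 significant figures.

Hyperfocal distance H = f²/(N·c) + f = 4²/(1.6 × 0.006) + 4 = 16/0.0096 + 4 ≈ 1670.7 mm ≈ 1.671 m.
Near limit Dn = s·(H − f)/(H + s − 2f) = 280 × (1670.7 − 4) / (1670.7 + 280 − 2 × 4) = 280 × 1666.7 / 1942.7 ≈ 240.22 mm.

240 mm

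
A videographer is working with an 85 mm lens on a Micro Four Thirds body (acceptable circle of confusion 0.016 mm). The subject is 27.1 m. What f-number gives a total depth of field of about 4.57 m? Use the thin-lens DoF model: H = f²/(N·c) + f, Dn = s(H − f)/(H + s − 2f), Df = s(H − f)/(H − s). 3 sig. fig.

Write h = H − f = f²/(N·c). The thin-lens limits are Dn = s·h/(h + (s−f)) and Df = s·h/(h − (s−f)), so DoF = Df − Dn = 2·s·(s−f)·h / (h² − (s−f)²).
That is a quadratic in h: DoF·h² − 2·s·(s−f)·h − DoF·(s−f)² = 0 ⇒ h = (s−f)·(s + √(s² + DoF²)) / DoF = 27015 × (27100 + √(27100² + 4570²)) / 4570 = 27015 × (27100 + 27482.6) / 4570 ≈ 322659 mm.
Then N = f²/(c·h) = 85² / (0.016 × 322659) = 7225 / 5162.5 ≈ 1.40.

f/1.40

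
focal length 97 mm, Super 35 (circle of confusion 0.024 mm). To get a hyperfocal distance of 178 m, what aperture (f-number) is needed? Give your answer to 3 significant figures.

Rearrange H = f²/(N·c) + f for N: N = f² / ((H − f)·c).
N = 97² / ((178000 − 97) × 0.024) = 9409 / 4270 ≈ 2.20.

f/2.20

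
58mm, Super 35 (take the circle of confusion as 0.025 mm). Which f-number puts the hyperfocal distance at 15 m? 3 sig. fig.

f/9.01

Rearrange H = f²/(N·c) + f for N: N = f² / ((H − f)·c).
N = 58² / ((15000 − 58) × 0.025) = 3364 / 373.6 ≈ 9.01.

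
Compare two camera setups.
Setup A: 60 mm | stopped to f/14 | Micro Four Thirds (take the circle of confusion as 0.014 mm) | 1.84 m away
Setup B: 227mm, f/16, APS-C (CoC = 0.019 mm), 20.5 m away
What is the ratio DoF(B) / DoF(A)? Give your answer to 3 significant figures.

Setup A: H = 60²/(14×0.014) + 60 ≈ 18427.3 mm; DoF = Df − Dn = 2037.45 − 1677.44 ≈ 360.01 mm.
Setup B: H = 227²/(16×0.019) + 227 ≈ 169730.3 mm; DoF = Df − Dn = 23284.9 − 18310.1 ≈ 4974.8 mm.
Ratio = 4974.8 / 360.01 ≈ 13.8.

13.8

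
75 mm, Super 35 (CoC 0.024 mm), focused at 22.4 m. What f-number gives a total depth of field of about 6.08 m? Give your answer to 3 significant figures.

f/1.40

Write h = H − f = f²/(N·c). The thin-lens limits are Dn = s·h/(h + (s−f)) and Df = s·h/(h − (s−f)), so DoF = Df − Dn = 2·s·(s−f)·h / (h² − (s−f)²).
That is a quadratic in h: DoF·h² − 2·s·(s−f)·h − DoF·(s−f)² = 0 ⇒ h = (s−f)·(s + √(s² + DoF²)) / DoF = 22325 × (22400 + √(22400² + 6080²)) / 6080 = 22325 × (22400 + 23210.5) / 6080 ≈ 167476 mm.
Then N = f²/(c·h) = 75² / (0.024 × 167476) = 5625 / 4019.4 ≈ 1.40.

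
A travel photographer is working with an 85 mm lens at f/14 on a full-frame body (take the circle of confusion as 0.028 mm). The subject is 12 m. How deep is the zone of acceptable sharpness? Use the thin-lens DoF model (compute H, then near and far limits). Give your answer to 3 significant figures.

26.7 m

Hyperfocal distance H = f²/(N·c) + f = 85²/(14 × 0.028) + 85 = 7225/0.392 + 85 ≈ 18516.1 mm ≈ 18.52 m.
Near limit Dn = s·(H − f)/(H + s − 2f) = 12000 × (18516.1 − 85) / (18516.1 + 12000 − 2 × 85) = 12000 × 18431.1 / 30346.1 ≈ 7288 mm.
Far limit Df = s·(H − f)/(H − s) = 12000 × (18516.1 − 85) / (18516.1 − 12000) = 12000 × 18431.1 / 6516.1 ≈ 33942 mm.
Depth of field = Df − Dn = 33942 − 7288 ≈ 26654 mm ≈ 26.7 m.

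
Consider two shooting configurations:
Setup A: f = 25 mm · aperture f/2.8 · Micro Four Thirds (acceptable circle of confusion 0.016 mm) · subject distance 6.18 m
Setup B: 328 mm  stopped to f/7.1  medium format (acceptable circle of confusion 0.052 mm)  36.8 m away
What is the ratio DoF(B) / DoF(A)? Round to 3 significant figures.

1.38

Setup A: H = 25²/(2.8×0.016) + 25 ≈ 13975.9 mm; DoF = Df − Dn = 11059.2 − 4288.1 ≈ 6771.1 mm.
Setup B: H = 328²/(7.1×0.052) + 328 ≈ 291725.6 mm; DoF = Df − Dn = 42064.9 − 32706.4 ≈ 9358.5 mm.
Ratio = 9358.5 / 6771.1 ≈ 1.38.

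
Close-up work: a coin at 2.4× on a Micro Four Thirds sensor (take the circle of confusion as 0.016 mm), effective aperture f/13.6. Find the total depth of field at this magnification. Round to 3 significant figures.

0.0756 mm

At magnification m, DoF ≈ 2·N_eff·c/m² = 2 × 13.6 × 0.016 / 2.4² = 0.4352 / 5.76 ≈ 0.0756 mm.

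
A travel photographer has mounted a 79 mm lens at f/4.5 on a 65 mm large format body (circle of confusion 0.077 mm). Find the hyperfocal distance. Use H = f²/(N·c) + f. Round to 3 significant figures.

Hyperfocal distance H = f²/(N·c) + f = 79²/(4.5 × 0.077) + 79 = 6241/0.3465 + 79 ≈ 18090.5 mm ≈ 18.1 m.

18.1 m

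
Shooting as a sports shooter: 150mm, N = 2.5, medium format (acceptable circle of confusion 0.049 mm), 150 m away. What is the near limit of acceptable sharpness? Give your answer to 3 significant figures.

Hyperfocal distance H = f²/(N·c) + f = 150²/(2.5 × 0.049) + 150 = 22500/0.1225 + 150 ≈ 183823.5 mm ≈ 183.8 m.
Near limit Dn = s·(H − f)/(H + s − 2f) = 150000 × (183823.5 − 150) / (183823.5 + 150000 − 2 × 150) = 150000 × 183673.5 / 333523.5 ≈ 82606 mm ≈ 82.6 m.

82.6 m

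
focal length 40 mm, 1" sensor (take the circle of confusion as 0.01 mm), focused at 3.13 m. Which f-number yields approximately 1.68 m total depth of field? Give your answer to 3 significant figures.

Write h = H − f = f²/(N·c). The thin-lens limits are Dn = s·h/(h + (s−f)) and Df = s·h/(h − (s−f)), so DoF = Df − Dn = 2·s·(s−f)·h / (h² − (s−f)²).
That is a quadratic in h: DoF·h² − 2·s·(s−f)·h − DoF·(s−f)² = 0 ⇒ h = (s−f)·(s + √(s² + DoF²)) / DoF = 3090 × (3130 + √(3130² + 1680²)) / 1680 = 3090 × (3130 + 3552.37) / 1680 ≈ 12291 mm.
Then N = f²/(c·h) = 40² / (0.01 × 12291) = 1600 / 122.91 ≈ 13.

f/13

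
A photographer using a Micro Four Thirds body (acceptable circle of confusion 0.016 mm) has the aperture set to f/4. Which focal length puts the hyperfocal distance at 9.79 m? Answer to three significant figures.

25.0 mm

From H = f²/(N·c) + f, with f ≪ H: f ≈ √(H·N·c) = √(9790 × 4 × 0.016) = √626.56 ≈ 25.03 mm.
The +f correction barely moves this — solving exactly, f² + N·c·f − N·c·H = 0 ⇒ f = (−N·c + √((N·c)² + 4·N·c·H))/2 = (−0.064 + √2506.2)/2 ≈ 24.999 mm, so f ≈ 25.0 mm.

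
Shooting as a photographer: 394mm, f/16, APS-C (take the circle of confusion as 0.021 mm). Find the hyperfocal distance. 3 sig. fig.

Hyperfocal distance H = f²/(N·c) + f = 394²/(16 × 0.021) + 394 = 155236/0.336 + 394 ≈ 462405.9 mm ≈ 462 m.

462 m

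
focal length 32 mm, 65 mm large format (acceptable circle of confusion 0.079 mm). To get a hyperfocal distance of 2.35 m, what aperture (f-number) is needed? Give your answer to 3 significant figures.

Rearrange H = f²/(N·c) + f for N: N = f² / ((H − f)·c).
N = 32² / ((2350 − 32) × 0.079) = 1024 / 183.1 ≈ 5.59.

f/5.59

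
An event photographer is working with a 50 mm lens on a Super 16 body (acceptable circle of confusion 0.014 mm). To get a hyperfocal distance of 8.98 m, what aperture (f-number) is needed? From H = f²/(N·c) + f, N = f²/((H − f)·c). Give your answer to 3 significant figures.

Rearrange H = f²/(N·c) + f for N: N = f² / ((H − f)·c).
N = 50² / ((8980 − 50) × 0.014) = 2500 / 125.0 ≈ 20.

f/20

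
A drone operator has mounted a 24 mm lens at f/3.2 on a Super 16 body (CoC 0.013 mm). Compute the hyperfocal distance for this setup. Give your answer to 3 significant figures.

13.9 m

Hyperfocal distance H = f²/(N·c) + f = 24²/(3.2 × 0.013) + 24 = 576/0.0416 + 24 ≈ 13870.2 mm ≈ 13.9 m.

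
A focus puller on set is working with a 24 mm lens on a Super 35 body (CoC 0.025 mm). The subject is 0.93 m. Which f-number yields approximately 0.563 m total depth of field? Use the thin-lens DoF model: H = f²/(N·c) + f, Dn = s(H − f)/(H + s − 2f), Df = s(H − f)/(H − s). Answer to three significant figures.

Write h = H − f = f²/(N·c). The thin-lens limits are Dn = s·h/(h + (s−f)) and Df = s·h/(h − (s−f)), so DoF = Df − Dn = 2·s·(s−f)·h / (h² − (s−f)²).
That is a quadratic in h: DoF·h² − 2·s·(s−f)·h − DoF·(s−f)² = 0 ⇒ h = (s−f)·(s + √(s² + DoF²)) / DoF = 906 × (930 + √(930² + 563²)) / 563 = 906 × (930 + 1087.14) / 563 ≈ 3246.1 mm.
Then N = f²/(c·h) = 24² / (0.025 × 3246.1) = 576 / 81.151 ≈ 7.10.

f/7.10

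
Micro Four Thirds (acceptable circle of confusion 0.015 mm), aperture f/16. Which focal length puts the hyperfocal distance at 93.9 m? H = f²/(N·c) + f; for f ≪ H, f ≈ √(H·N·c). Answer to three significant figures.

150 mm

From H = f²/(N·c) + f, with f ≪ H: f ≈ √(H·N·c) = √(93900 × 16 × 0.015) = √22536 ≈ 150.1 mm.
The +f correction barely moves this — solving exactly, f² + N·c·f − N·c·H = 0 ⇒ f = (−N·c + √((N·c)² + 4·N·c·H))/2 = (−0.24 + √90144)/2 ≈ 150.00 mm, so f ≈ 150 mm.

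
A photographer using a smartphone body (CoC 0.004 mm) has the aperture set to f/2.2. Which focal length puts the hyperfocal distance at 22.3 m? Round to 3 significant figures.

14.0 mm

From H = f²/(N·c) + f, with f ≪ H: f ≈ √(H·N·c) = √(22300 × 2.2 × 0.004) = √196.24 ≈ 14.01 mm.
The +f correction barely moves this — solving exactly, f² + N·c·f − N·c·H = 0 ⇒ f = (−N·c + √((N·c)² + 4·N·c·H))/2 = (−0.0088 + √784.96)/2 ≈ 14.004 mm, so f ≈ 14.0 mm.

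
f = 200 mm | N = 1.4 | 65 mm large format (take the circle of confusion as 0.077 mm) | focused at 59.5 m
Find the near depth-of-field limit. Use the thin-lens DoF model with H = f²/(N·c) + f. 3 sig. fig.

Hyperfocal distance H = f²/(N·c) + f = 200²/(1.4 × 0.077) + 200 = 40000/0.1078 + 200 ≈ 371257.5 mm ≈ 371.3 m.
Near limit Dn = s·(H − f)/(H + s − 2f) = 59500 × (371257.5 − 200) / (371257.5 + 59500 − 2 × 200) = 59500 × 371057.5 / 430357.5 ≈ 51301 mm ≈ 51.3 m.

51.3 m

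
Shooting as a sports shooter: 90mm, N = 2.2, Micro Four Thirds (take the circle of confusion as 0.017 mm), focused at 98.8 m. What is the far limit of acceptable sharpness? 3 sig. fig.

Hyperfocal distance H = f²/(N·c) + f = 90²/(2.2 × 0.017) + 90 = 8100/0.0374 + 90 ≈ 216667.5 mm ≈ 216.7 m.
Far limit Df = s·(H − f)/(H − s) = 98800 × (216667.5 − 90) / (216667.5 − 98800) = 98800 × 216577.5 / 117867.5 ≈ 181542 mm ≈ 182 m.

182 m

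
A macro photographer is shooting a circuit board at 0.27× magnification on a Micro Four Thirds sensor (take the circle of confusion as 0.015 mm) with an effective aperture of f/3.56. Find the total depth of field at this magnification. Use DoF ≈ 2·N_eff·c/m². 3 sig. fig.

1.47 mm

At magnification m, DoF ≈ 2·N_eff·c/m² = 2 × 3.56 × 0.015 / 0.27² = 0.1068 / 0.0729 ≈ 1.47 mm.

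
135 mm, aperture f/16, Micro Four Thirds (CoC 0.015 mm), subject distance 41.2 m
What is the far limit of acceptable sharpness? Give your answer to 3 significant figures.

Hyperfocal distance H = f²/(N·c) + f = 135²/(16 × 0.015) + 135 = 18225/0.24 + 135 ≈ 76072.5 mm ≈ 76.07 m.
Far limit Df = s·(H − f)/(H − s) = 41200 × (76072.5 − 135) / (76072.5 − 41200) = 41200 × 75937.5 / 34872.5 ≈ 89716 mm ≈ 89.7 m.

89.7 m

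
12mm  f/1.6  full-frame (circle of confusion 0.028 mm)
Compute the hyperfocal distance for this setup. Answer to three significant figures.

Hyperfocal distance H = f²/(N·c) + f = 12²/(1.6 × 0.028) + 12 = 144/0.0448 + 12 ≈ 3226.3 mm ≈ 3.23 m.

3.23 m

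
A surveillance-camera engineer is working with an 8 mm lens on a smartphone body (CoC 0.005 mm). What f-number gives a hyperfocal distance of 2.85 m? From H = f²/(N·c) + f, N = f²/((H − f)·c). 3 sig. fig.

Rearrange H = f²/(N·c) + f for N: N = f² / ((H − f)·c).
N = 8² / ((2850 − 8) × 0.005) = 64 / 14.21 ≈ 4.50.

f/4.50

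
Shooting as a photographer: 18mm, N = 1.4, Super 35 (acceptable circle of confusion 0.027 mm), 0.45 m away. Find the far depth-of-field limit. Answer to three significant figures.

Hyperfocal distance H = f²/(N·c) + f = 18²/(1.4 × 0.027) + 18 = 324/0.0378 + 18 ≈ 8589.4 mm ≈ 8.589 m.
Far limit Df = s·(H − f)/(H − s) = 450 × (8589.4 − 18) / (8589.4 − 450) = 450 × 8571.4 / 8139.4 ≈ 473.88 mm.

474 mm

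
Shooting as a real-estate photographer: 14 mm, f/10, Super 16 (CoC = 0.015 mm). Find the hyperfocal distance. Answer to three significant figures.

Hyperfocal distance H = f²/(N·c) + f = 14²/(10 × 0.015) + 14 = 196/0.15 + 14 ≈ 1320.7 mm ≈ 1.32 m.

1.32 m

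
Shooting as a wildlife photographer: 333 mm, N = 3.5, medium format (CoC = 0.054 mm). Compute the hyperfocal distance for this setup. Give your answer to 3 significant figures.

Hyperfocal distance H = f²/(N·c) + f = 333²/(3.5 × 0.054) + 333 = 110889/0.189 + 333 ≈ 587047.3 mm ≈ 587 m.

587 m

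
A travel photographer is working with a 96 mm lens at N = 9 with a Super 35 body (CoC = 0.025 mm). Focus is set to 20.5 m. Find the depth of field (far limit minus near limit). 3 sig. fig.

Hyperfocal distance H = f²/(N·c) + f = 96²/(9 × 0.025) + 96 = 9216/0.225 + 96 ≈ 41056.0 mm ≈ 41.06 m.
Near limit Dn = s·(H − f)/(H + s − 2f) = 20500 × (41056.0 − 96) / (41056.0 + 20500 − 2 × 96) = 20500 × 40960.0 / 61364.0 ≈ 13684 mm.
Far limit Df = s·(H − f)/(H − s) = 20500 × (41056.0 − 96) / (41056.0 − 20500) = 20500 × 40960.0 / 20556.0 ≈ 40848 mm.
Depth of field = Df − Dn = 40848 − 13684 ≈ 27164 mm ≈ 27.2 m.

27.2 m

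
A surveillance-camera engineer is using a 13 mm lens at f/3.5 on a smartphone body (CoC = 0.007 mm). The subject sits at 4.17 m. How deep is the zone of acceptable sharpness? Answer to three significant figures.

7.89 m

Hyperfocal distance H = f²/(N·c) + f = 13²/(3.5 × 0.007) + 13 = 169/0.0245 + 13 ≈ 6911.0 mm ≈ 6.911 m.
Near limit Dn = s·(H − f)/(H + s − 2f) = 4170 × (6911.0 − 13) / (6911.0 + 4170 − 2 × 13) = 4170 × 6898.0 / 11055.0 ≈ 2602.0 mm.
Far limit Df = s·(H − f)/(H − s) = 4170 × (6911.0 − 13) / (6911.0 − 4170) = 4170 × 6898.0 / 2741.0 ≈ 10494.3 mm.
Depth of field = Df − Dn = 10494.3 − 2602.0 ≈ 7892.3 mm ≈ 7.89 m.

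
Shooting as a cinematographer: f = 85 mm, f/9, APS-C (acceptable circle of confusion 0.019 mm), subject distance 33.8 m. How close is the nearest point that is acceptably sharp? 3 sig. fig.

18.8 m

Hyperfocal distance H = f²/(N·c) + f = 85²/(9 × 0.019) + 85 = 7225/0.171 + 85 ≈ 42336.5 mm ≈ 42.34 m.
Near limit Dn = s·(H − f)/(H + s − 2f) = 33800 × (42336.5 − 85) / (42336.5 + 33800 − 2 × 85) = 33800 × 42251.5 / 75966.5 ≈ 18799 mm ≈ 18.8 m.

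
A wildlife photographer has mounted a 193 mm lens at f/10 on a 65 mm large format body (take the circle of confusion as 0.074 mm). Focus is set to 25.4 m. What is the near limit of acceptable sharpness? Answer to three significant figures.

16.9 m

Hyperfocal distance H = f²/(N·c) + f = 193²/(10 × 0.074) + 193 = 37249/0.74 + 193 ≈ 50529.5 mm ≈ 50.53 m.
Near limit Dn = s·(H − f)/(H + s − 2f) = 25400 × (50529.5 − 193) / (50529.5 + 25400 − 2 × 193) = 25400 × 50336.5 / 75543.5 ≈ 16925 mm ≈ 16.9 m.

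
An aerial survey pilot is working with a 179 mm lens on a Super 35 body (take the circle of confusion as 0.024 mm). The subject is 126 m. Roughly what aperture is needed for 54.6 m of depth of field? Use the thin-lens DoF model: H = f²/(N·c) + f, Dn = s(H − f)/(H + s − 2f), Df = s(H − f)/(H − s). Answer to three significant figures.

f/2.20

Write h = H − f = f²/(N·c). The thin-lens limits are Dn = s·h/(h + (s−f)) and Df = s·h/(h − (s−f)), so DoF = Df − Dn = 2·s·(s−f)·h / (h² − (s−f)²).
That is a quadratic in h: DoF·h² − 2·s·(s−f)·h − DoF·(s−f)² = 0 ⇒ h = (s−f)·(s + √(s² + DoF²)) / DoF = 125821 × (126000 + √(126000² + 54600²)) / 54600 = 125821 × (126000 + 137321) / 54600 ≈ 606801 mm.
Then N = f²/(c·h) = 179² / (0.024 × 606801) = 32041 / 14563 ≈ 2.20.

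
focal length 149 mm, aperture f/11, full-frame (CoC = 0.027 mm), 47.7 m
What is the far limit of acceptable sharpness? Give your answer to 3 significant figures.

131 m

Hyperfocal distance H = f²/(N·c) + f = 149²/(11 × 0.027) + 149 = 22201/0.297 + 149 ≈ 74899.8 mm ≈ 74.90 m.
Far limit Df = s·(H − f)/(H − s) = 47700 × (74899.8 − 149) / (74899.8 − 47700) = 47700 × 74750.8 / 27199.8 ≈ 131090 mm ≈ 131 m.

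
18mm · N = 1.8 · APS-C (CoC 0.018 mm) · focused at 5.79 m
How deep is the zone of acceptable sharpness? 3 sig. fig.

Hyperfocal distance H = f²/(N·c) + f = 18²/(1.8 × 0.018) + 18 = 324/0.0324 + 18 ≈ 10018.0 mm ≈ 10.02 m.
Near limit Dn = s·(H − f)/(H + s − 2f) = 5790 × (10018.0 − 18) / (10018.0 + 5790 − 2 × 18) = 5790 × 10000.0 / 15772.0 ≈ 3671 mm.
Far limit Df = s·(H − f)/(H − s) = 5790 × (10018.0 − 18) / (10018.0 − 5790) = 5790 × 10000.0 / 4228.0 ≈ 13694 mm.
Depth of field = Df − Dn = 13694 − 3671 ≈ 10023 mm ≈ 10.0 m.

10.0 m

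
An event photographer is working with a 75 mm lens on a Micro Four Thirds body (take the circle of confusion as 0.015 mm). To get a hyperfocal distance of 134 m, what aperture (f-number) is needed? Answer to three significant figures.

f/2.80

Rearrange H = f²/(N·c) + f for N: N = f² / ((H − f)·c).
N = 75² / ((134000 − 75) × 0.015) = 5625 / 2009 ≈ 2.80.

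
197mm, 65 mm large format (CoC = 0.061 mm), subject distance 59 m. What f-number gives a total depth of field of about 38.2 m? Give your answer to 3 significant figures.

Write h = H − f = f²/(N·c). The thin-lens limits are Dn = s·h/(h + (s−f)) and Df = s·h/(h − (s−f)), so DoF = Df − Dn = 2·s·(s−f)·h / (h² − (s−f)²).
That is a quadratic in h: DoF·h² − 2·s·(s−f)·h − DoF·(s−f)² = 0 ⇒ h = (s−f)·(s + √(s² + DoF²)) / DoF = 58803 × (59000 + √(59000² + 38200²)) / 38200 = 58803 × (59000 + 70286.8) / 38200 ≈ 199017 mm.
Then N = f²/(c·h) = 197² / (0.061 × 199017) = 38809 / 12140 ≈ 3.20.

f/3.20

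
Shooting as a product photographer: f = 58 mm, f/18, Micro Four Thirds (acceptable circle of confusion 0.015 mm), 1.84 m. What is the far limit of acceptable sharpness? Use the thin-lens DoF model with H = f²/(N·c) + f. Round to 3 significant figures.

2.15 m

Hyperfocal distance H = f²/(N·c) + f = 58²/(18 × 0.015) + 58 = 3364/0.27 + 58 ≈ 12517.3 mm ≈ 12.52 m.
Far limit Df = s·(H − f)/(H − s) = 1840 × (12517.3 − 58) / (12517.3 − 1840) = 1840 × 12459.3 / 10677.3 ≈ 2147.1 mm ≈ 2.15 m.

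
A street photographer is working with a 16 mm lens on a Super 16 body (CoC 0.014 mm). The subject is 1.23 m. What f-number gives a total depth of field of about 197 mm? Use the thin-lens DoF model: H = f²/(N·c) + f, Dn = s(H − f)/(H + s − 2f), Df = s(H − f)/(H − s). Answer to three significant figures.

f/1.20

Write h = H − f = f²/(N·c). The thin-lens limits are Dn = s·h/(h + (s−f)) and Df = s·h/(h − (s−f)), so DoF = Df − Dn = 2·s·(s−f)·h / (h² − (s−f)²).
That is a quadratic in h: DoF·h² − 2·s·(s−f)·h − DoF·(s−f)² = 0 ⇒ h = (s−f)·(s + √(s² + DoF²)) / DoF = 1214 × (1230 + √(1230² + 197²)) / 197 = 1214 × (1230 + 1245.68) / 197 ≈ 15256 mm.
Then N = f²/(c·h) = 16² / (0.014 × 15256) = 256 / 213.59 ≈ 1.20.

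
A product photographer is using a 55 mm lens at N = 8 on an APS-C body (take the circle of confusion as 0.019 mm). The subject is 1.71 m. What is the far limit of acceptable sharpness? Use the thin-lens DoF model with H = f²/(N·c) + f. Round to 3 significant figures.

1.87 m

Hyperfocal distance H = f²/(N·c) + f = 55²/(8 × 0.019) + 55 = 3025/0.152 + 55 ≈ 19956.3 mm ≈ 19.96 m.
Far limit Df = s·(H − f)/(H − s) = 1710 × (19956.3 − 55) / (19956.3 − 1710) = 1710 × 19901.3 / 18246.3 ≈ 1865.1 mm ≈ 1.87 m.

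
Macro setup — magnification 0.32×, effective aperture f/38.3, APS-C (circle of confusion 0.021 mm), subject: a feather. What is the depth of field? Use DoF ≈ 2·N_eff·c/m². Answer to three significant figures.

At magnification m, DoF ≈ 2·N_eff·c/m² = 2 × 38.3 × 0.021 / 0.32² = 1.609 / 0.1024 ≈ 15.7 mm.

15.7 mm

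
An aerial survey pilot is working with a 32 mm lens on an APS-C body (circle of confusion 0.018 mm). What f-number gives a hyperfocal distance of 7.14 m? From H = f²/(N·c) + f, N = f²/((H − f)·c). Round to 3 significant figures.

Rearrange H = f²/(N·c) + f for N: N = f² / ((H − f)·c).
N = 32² / ((7140 − 32) × 0.018) = 1024 / 127.9 ≈ 8.

f/8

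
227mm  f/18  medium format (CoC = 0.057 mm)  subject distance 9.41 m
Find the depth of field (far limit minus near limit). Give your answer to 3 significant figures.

3.56 m

Hyperfocal distance H = f²/(N·c) + f = 227²/(18 × 0.057) + 227 = 51529/1.026 + 227 ≈ 50450.2 mm ≈ 50.45 m.
Near limit Dn = s·(H − f)/(H + s − 2f) = 9410 × (50450.2 − 227) / (50450.2 + 9410 − 2 × 227) = 9410 × 50223.2 / 59406.2 ≈ 7955.4 mm.
Far limit Df = s·(H − f)/(H − s) = 9410 × (50450.2 − 227) / (50450.2 − 9410) = 9410 × 50223.2 / 41040.2 ≈ 11515.5 mm.
Depth of field = Df − Dn = 11515.5 − 7955.4 ≈ 3560.1 mm ≈ 3.56 m.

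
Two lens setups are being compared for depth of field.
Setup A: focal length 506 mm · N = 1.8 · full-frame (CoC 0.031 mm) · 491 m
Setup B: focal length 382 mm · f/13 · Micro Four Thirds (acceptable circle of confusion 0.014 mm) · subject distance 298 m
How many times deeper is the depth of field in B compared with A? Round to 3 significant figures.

Setup A: H = 506²/(1.8×0.031) + 506 ≈ 4588964.8 mm; DoF = Df − Dn = 549769 − 443582 ≈ 106187 mm.
Setup B: H = 382²/(13×0.014) + 382 ≈ 802162.2 mm; DoF = Df − Dn = 473916 − 217328 ≈ 256588 mm.
Ratio = 256588 / 106187 ≈ 2.42.

2.42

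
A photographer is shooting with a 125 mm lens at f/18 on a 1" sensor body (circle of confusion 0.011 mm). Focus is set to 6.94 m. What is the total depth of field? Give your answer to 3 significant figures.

1.21 m

Hyperfocal distance H = f²/(N·c) + f = 125²/(18 × 0.011) + 125 = 15625/0.198 + 125 ≈ 79039.1 mm ≈ 79.04 m.
Near limit Dn = s·(H − f)/(H + s − 2f) = 6940 × (79039.1 − 125) / (79039.1 + 6940 − 2 × 125) = 6940 × 78914.1 / 85729.1 ≈ 6388.3 mm.
Far limit Df = s·(H − f)/(H − s) = 6940 × (79039.1 − 125) / (79039.1 − 6940) = 6940 × 78914.1 / 72099.1 ≈ 7596.0 mm.
Depth of field = Df − Dn = 7596.0 − 6388.3 ≈ 1207.7 mm ≈ 1.21 m.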